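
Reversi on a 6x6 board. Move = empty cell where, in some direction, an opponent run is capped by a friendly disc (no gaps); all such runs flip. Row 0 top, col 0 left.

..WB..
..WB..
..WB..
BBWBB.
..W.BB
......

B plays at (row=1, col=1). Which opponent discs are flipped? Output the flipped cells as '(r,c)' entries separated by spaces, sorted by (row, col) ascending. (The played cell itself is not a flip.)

Answer: (1,2) (2,2)

Derivation:
Dir NW: first cell '.' (not opp) -> no flip
Dir N: first cell '.' (not opp) -> no flip
Dir NE: opp run (0,2), next=edge -> no flip
Dir W: first cell '.' (not opp) -> no flip
Dir E: opp run (1,2) capped by B -> flip
Dir SW: first cell '.' (not opp) -> no flip
Dir S: first cell '.' (not opp) -> no flip
Dir SE: opp run (2,2) capped by B -> flip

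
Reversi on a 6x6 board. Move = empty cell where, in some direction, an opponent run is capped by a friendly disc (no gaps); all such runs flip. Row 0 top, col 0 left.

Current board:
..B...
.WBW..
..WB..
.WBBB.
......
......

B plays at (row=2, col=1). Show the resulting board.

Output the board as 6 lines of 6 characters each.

Place B at (2,1); scan 8 dirs for brackets.
Dir NW: first cell '.' (not opp) -> no flip
Dir N: opp run (1,1), next='.' -> no flip
Dir NE: first cell 'B' (not opp) -> no flip
Dir W: first cell '.' (not opp) -> no flip
Dir E: opp run (2,2) capped by B -> flip
Dir SW: first cell '.' (not opp) -> no flip
Dir S: opp run (3,1), next='.' -> no flip
Dir SE: first cell 'B' (not opp) -> no flip
All flips: (2,2)

Answer: ..B...
.WBW..
.BBB..
.WBBB.
......
......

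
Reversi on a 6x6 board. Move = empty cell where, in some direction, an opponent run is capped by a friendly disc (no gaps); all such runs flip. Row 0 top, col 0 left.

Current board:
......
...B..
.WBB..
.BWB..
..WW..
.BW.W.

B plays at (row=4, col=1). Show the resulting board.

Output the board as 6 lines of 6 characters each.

Answer: ......
...B..
.WBB..
.BBB..
.BWW..
.BW.W.

Derivation:
Place B at (4,1); scan 8 dirs for brackets.
Dir NW: first cell '.' (not opp) -> no flip
Dir N: first cell 'B' (not opp) -> no flip
Dir NE: opp run (3,2) capped by B -> flip
Dir W: first cell '.' (not opp) -> no flip
Dir E: opp run (4,2) (4,3), next='.' -> no flip
Dir SW: first cell '.' (not opp) -> no flip
Dir S: first cell 'B' (not opp) -> no flip
Dir SE: opp run (5,2), next=edge -> no flip
All flips: (3,2)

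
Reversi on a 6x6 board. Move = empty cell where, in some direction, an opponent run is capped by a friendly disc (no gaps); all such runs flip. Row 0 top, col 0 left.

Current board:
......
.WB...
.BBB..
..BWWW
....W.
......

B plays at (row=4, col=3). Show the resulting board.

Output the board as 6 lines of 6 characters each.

Place B at (4,3); scan 8 dirs for brackets.
Dir NW: first cell 'B' (not opp) -> no flip
Dir N: opp run (3,3) capped by B -> flip
Dir NE: opp run (3,4), next='.' -> no flip
Dir W: first cell '.' (not opp) -> no flip
Dir E: opp run (4,4), next='.' -> no flip
Dir SW: first cell '.' (not opp) -> no flip
Dir S: first cell '.' (not opp) -> no flip
Dir SE: first cell '.' (not opp) -> no flip
All flips: (3,3)

Answer: ......
.WB...
.BBB..
..BBWW
...BW.
......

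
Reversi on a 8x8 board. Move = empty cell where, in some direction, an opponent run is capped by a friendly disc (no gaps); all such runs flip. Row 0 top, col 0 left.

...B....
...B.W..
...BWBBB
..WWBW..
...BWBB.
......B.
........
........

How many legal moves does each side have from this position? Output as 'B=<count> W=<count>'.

Answer: B=9 W=11

Derivation:
-- B to move --
(0,4): flips 1 -> legal
(0,5): flips 1 -> legal
(0,6): no bracket -> illegal
(1,4): flips 1 -> legal
(1,6): no bracket -> illegal
(2,1): flips 1 -> legal
(2,2): no bracket -> illegal
(3,1): flips 2 -> legal
(3,6): flips 1 -> legal
(4,1): flips 1 -> legal
(4,2): no bracket -> illegal
(5,3): flips 2 -> legal
(5,4): flips 1 -> legal
(5,5): no bracket -> illegal
B mobility = 9
-- W to move --
(0,2): flips 1 -> legal
(0,4): no bracket -> illegal
(1,2): no bracket -> illegal
(1,4): flips 1 -> legal
(1,6): no bracket -> illegal
(1,7): flips 1 -> legal
(2,2): flips 1 -> legal
(3,6): no bracket -> illegal
(3,7): flips 1 -> legal
(4,2): flips 1 -> legal
(4,7): flips 2 -> legal
(5,2): no bracket -> illegal
(5,3): flips 1 -> legal
(5,4): flips 1 -> legal
(5,5): flips 1 -> legal
(5,7): flips 1 -> legal
(6,5): no bracket -> illegal
(6,6): no bracket -> illegal
(6,7): no bracket -> illegal
W mobility = 11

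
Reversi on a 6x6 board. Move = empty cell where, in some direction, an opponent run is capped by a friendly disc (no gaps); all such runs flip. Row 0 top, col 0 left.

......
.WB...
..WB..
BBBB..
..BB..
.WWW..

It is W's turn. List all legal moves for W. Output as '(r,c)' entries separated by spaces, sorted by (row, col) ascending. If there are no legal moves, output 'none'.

(0,1): no bracket -> illegal
(0,2): flips 1 -> legal
(0,3): no bracket -> illegal
(1,3): flips 4 -> legal
(1,4): no bracket -> illegal
(2,0): flips 2 -> legal
(2,1): no bracket -> illegal
(2,4): flips 3 -> legal
(3,4): flips 1 -> legal
(4,0): flips 1 -> legal
(4,1): no bracket -> illegal
(4,4): flips 1 -> legal
(5,4): no bracket -> illegal

Answer: (0,2) (1,3) (2,0) (2,4) (3,4) (4,0) (4,4)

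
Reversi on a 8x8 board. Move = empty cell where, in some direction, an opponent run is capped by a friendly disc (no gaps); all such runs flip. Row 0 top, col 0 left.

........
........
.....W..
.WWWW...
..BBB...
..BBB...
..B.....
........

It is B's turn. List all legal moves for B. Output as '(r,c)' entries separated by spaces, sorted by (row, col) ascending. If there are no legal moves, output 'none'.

(1,4): no bracket -> illegal
(1,5): no bracket -> illegal
(1,6): flips 2 -> legal
(2,0): flips 1 -> legal
(2,1): flips 1 -> legal
(2,2): flips 2 -> legal
(2,3): flips 1 -> legal
(2,4): flips 2 -> legal
(2,6): no bracket -> illegal
(3,0): no bracket -> illegal
(3,5): no bracket -> illegal
(3,6): no bracket -> illegal
(4,0): no bracket -> illegal
(4,1): no bracket -> illegal
(4,5): no bracket -> illegal

Answer: (1,6) (2,0) (2,1) (2,2) (2,3) (2,4)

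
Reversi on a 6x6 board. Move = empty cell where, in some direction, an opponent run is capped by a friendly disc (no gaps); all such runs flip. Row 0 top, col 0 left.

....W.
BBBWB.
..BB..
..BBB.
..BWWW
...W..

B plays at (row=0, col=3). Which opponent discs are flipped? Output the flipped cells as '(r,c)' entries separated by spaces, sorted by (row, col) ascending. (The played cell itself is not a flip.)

Answer: (1,3)

Derivation:
Dir NW: edge -> no flip
Dir N: edge -> no flip
Dir NE: edge -> no flip
Dir W: first cell '.' (not opp) -> no flip
Dir E: opp run (0,4), next='.' -> no flip
Dir SW: first cell 'B' (not opp) -> no flip
Dir S: opp run (1,3) capped by B -> flip
Dir SE: first cell 'B' (not opp) -> no flip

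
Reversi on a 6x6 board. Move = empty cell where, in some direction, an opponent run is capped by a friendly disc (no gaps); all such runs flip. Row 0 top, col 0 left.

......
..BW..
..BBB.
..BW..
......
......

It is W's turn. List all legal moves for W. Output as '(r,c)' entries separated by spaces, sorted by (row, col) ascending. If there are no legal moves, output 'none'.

(0,1): no bracket -> illegal
(0,2): no bracket -> illegal
(0,3): no bracket -> illegal
(1,1): flips 2 -> legal
(1,4): no bracket -> illegal
(1,5): flips 1 -> legal
(2,1): no bracket -> illegal
(2,5): no bracket -> illegal
(3,1): flips 2 -> legal
(3,4): no bracket -> illegal
(3,5): flips 1 -> legal
(4,1): no bracket -> illegal
(4,2): no bracket -> illegal
(4,3): no bracket -> illegal

Answer: (1,1) (1,5) (3,1) (3,5)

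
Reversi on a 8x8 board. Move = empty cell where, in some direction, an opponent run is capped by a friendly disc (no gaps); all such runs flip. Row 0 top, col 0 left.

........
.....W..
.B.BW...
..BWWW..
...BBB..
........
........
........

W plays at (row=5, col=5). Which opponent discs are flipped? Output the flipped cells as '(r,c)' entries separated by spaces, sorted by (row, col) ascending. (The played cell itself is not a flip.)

Answer: (4,4) (4,5)

Derivation:
Dir NW: opp run (4,4) capped by W -> flip
Dir N: opp run (4,5) capped by W -> flip
Dir NE: first cell '.' (not opp) -> no flip
Dir W: first cell '.' (not opp) -> no flip
Dir E: first cell '.' (not opp) -> no flip
Dir SW: first cell '.' (not opp) -> no flip
Dir S: first cell '.' (not opp) -> no flip
Dir SE: first cell '.' (not opp) -> no flip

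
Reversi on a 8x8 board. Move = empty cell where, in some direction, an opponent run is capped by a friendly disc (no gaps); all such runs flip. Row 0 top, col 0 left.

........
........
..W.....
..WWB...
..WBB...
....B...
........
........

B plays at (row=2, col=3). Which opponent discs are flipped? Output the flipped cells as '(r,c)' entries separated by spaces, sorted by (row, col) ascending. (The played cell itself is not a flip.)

Dir NW: first cell '.' (not opp) -> no flip
Dir N: first cell '.' (not opp) -> no flip
Dir NE: first cell '.' (not opp) -> no flip
Dir W: opp run (2,2), next='.' -> no flip
Dir E: first cell '.' (not opp) -> no flip
Dir SW: opp run (3,2), next='.' -> no flip
Dir S: opp run (3,3) capped by B -> flip
Dir SE: first cell 'B' (not opp) -> no flip

Answer: (3,3)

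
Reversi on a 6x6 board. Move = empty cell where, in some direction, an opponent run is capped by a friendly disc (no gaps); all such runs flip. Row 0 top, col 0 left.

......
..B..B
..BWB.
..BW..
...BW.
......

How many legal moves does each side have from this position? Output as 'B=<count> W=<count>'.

-- B to move --
(1,3): flips 2 -> legal
(1,4): flips 1 -> legal
(3,4): flips 2 -> legal
(3,5): no bracket -> illegal
(4,2): flips 1 -> legal
(4,5): flips 1 -> legal
(5,3): no bracket -> illegal
(5,4): no bracket -> illegal
(5,5): flips 2 -> legal
B mobility = 6
-- W to move --
(0,1): flips 1 -> legal
(0,2): no bracket -> illegal
(0,3): no bracket -> illegal
(0,4): no bracket -> illegal
(0,5): no bracket -> illegal
(1,1): flips 1 -> legal
(1,3): no bracket -> illegal
(1,4): no bracket -> illegal
(2,1): flips 1 -> legal
(2,5): flips 1 -> legal
(3,1): flips 1 -> legal
(3,4): no bracket -> illegal
(3,5): no bracket -> illegal
(4,1): flips 1 -> legal
(4,2): flips 1 -> legal
(5,2): no bracket -> illegal
(5,3): flips 1 -> legal
(5,4): no bracket -> illegal
W mobility = 8

Answer: B=6 W=8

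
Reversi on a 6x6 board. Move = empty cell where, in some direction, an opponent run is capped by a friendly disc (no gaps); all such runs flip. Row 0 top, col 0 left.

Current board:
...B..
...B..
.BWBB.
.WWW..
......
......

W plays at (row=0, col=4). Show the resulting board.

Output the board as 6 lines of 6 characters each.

Answer: ...BW.
...W..
.BWBB.
.WWW..
......
......

Derivation:
Place W at (0,4); scan 8 dirs for brackets.
Dir NW: edge -> no flip
Dir N: edge -> no flip
Dir NE: edge -> no flip
Dir W: opp run (0,3), next='.' -> no flip
Dir E: first cell '.' (not opp) -> no flip
Dir SW: opp run (1,3) capped by W -> flip
Dir S: first cell '.' (not opp) -> no flip
Dir SE: first cell '.' (not opp) -> no flip
All flips: (1,3)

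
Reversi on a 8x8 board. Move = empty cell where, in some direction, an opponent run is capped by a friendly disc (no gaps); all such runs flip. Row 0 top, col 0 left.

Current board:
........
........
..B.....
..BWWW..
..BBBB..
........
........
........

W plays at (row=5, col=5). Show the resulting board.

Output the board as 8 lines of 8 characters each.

Answer: ........
........
..B.....
..BWWW..
..BBWW..
.....W..
........
........

Derivation:
Place W at (5,5); scan 8 dirs for brackets.
Dir NW: opp run (4,4) capped by W -> flip
Dir N: opp run (4,5) capped by W -> flip
Dir NE: first cell '.' (not opp) -> no flip
Dir W: first cell '.' (not opp) -> no flip
Dir E: first cell '.' (not opp) -> no flip
Dir SW: first cell '.' (not opp) -> no flip
Dir S: first cell '.' (not opp) -> no flip
Dir SE: first cell '.' (not opp) -> no flip
All flips: (4,4) (4,5)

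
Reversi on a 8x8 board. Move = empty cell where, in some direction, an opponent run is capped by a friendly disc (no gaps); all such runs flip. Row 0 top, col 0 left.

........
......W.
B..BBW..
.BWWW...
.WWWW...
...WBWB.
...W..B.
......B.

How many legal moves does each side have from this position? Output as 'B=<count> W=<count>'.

-- B to move --
(0,5): no bracket -> illegal
(0,6): no bracket -> illegal
(0,7): no bracket -> illegal
(1,4): no bracket -> illegal
(1,5): no bracket -> illegal
(1,7): no bracket -> illegal
(2,1): flips 2 -> legal
(2,2): flips 3 -> legal
(2,6): flips 1 -> legal
(2,7): no bracket -> illegal
(3,0): no bracket -> illegal
(3,5): flips 3 -> legal
(3,6): no bracket -> illegal
(4,0): no bracket -> illegal
(4,5): flips 1 -> legal
(4,6): no bracket -> illegal
(5,0): flips 2 -> legal
(5,1): flips 3 -> legal
(5,2): flips 1 -> legal
(6,2): no bracket -> illegal
(6,4): flips 2 -> legal
(6,5): no bracket -> illegal
(7,2): flips 1 -> legal
(7,3): flips 4 -> legal
(7,4): no bracket -> illegal
B mobility = 11
-- W to move --
(1,0): no bracket -> illegal
(1,1): no bracket -> illegal
(1,2): flips 1 -> legal
(1,3): flips 1 -> legal
(1,4): flips 2 -> legal
(1,5): flips 1 -> legal
(2,1): flips 1 -> legal
(2,2): flips 2 -> legal
(3,0): flips 1 -> legal
(3,5): no bracket -> illegal
(4,0): no bracket -> illegal
(4,5): flips 1 -> legal
(4,6): no bracket -> illegal
(4,7): no bracket -> illegal
(5,7): flips 1 -> legal
(6,4): flips 1 -> legal
(6,5): flips 1 -> legal
(6,7): no bracket -> illegal
(7,5): no bracket -> illegal
(7,7): flips 1 -> legal
W mobility = 12

Answer: B=11 W=12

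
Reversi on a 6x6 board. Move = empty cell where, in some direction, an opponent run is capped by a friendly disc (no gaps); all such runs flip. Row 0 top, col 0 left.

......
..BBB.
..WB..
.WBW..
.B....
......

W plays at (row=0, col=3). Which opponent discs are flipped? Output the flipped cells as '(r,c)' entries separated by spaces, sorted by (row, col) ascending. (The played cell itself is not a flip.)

Dir NW: edge -> no flip
Dir N: edge -> no flip
Dir NE: edge -> no flip
Dir W: first cell '.' (not opp) -> no flip
Dir E: first cell '.' (not opp) -> no flip
Dir SW: opp run (1,2), next='.' -> no flip
Dir S: opp run (1,3) (2,3) capped by W -> flip
Dir SE: opp run (1,4), next='.' -> no flip

Answer: (1,3) (2,3)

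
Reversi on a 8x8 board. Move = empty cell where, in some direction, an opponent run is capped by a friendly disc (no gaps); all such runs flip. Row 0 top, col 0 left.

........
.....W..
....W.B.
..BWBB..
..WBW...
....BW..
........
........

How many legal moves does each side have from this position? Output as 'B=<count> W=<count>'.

Answer: B=9 W=8

Derivation:
-- B to move --
(0,4): flips 1 -> legal
(0,5): no bracket -> illegal
(0,6): no bracket -> illegal
(1,3): flips 1 -> legal
(1,4): flips 1 -> legal
(1,6): no bracket -> illegal
(2,2): no bracket -> illegal
(2,3): flips 1 -> legal
(2,5): no bracket -> illegal
(3,1): no bracket -> illegal
(4,1): flips 1 -> legal
(4,5): flips 1 -> legal
(4,6): no bracket -> illegal
(5,1): no bracket -> illegal
(5,2): flips 1 -> legal
(5,3): flips 1 -> legal
(5,6): flips 1 -> legal
(6,4): no bracket -> illegal
(6,5): no bracket -> illegal
(6,6): no bracket -> illegal
B mobility = 9
-- W to move --
(1,6): no bracket -> illegal
(1,7): flips 2 -> legal
(2,1): no bracket -> illegal
(2,2): flips 1 -> legal
(2,3): no bracket -> illegal
(2,5): no bracket -> illegal
(2,7): no bracket -> illegal
(3,1): flips 1 -> legal
(3,6): flips 2 -> legal
(3,7): flips 1 -> legal
(4,1): no bracket -> illegal
(4,5): no bracket -> illegal
(4,6): flips 1 -> legal
(5,2): no bracket -> illegal
(5,3): flips 2 -> legal
(6,3): no bracket -> illegal
(6,4): flips 1 -> legal
(6,5): no bracket -> illegal
W mobility = 8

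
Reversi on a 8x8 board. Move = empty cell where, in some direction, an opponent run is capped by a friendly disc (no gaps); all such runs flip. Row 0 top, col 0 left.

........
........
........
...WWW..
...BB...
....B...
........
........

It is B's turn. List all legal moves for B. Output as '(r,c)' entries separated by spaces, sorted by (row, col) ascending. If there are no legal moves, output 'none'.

(2,2): flips 1 -> legal
(2,3): flips 1 -> legal
(2,4): flips 1 -> legal
(2,5): flips 1 -> legal
(2,6): flips 1 -> legal
(3,2): no bracket -> illegal
(3,6): no bracket -> illegal
(4,2): no bracket -> illegal
(4,5): no bracket -> illegal
(4,6): no bracket -> illegal

Answer: (2,2) (2,3) (2,4) (2,5) (2,6)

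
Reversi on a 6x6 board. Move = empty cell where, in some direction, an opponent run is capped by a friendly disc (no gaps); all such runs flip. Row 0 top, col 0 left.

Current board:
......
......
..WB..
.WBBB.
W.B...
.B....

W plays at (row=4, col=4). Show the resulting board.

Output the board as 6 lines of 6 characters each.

Answer: ......
......
..WB..
.WBWB.
W.B.W.
.B....

Derivation:
Place W at (4,4); scan 8 dirs for brackets.
Dir NW: opp run (3,3) capped by W -> flip
Dir N: opp run (3,4), next='.' -> no flip
Dir NE: first cell '.' (not opp) -> no flip
Dir W: first cell '.' (not opp) -> no flip
Dir E: first cell '.' (not opp) -> no flip
Dir SW: first cell '.' (not opp) -> no flip
Dir S: first cell '.' (not opp) -> no flip
Dir SE: first cell '.' (not opp) -> no flip
All flips: (3,3)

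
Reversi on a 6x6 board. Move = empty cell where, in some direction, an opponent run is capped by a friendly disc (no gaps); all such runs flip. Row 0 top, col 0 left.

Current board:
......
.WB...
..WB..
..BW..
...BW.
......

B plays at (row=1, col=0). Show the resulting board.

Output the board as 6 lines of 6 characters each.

Place B at (1,0); scan 8 dirs for brackets.
Dir NW: edge -> no flip
Dir N: first cell '.' (not opp) -> no flip
Dir NE: first cell '.' (not opp) -> no flip
Dir W: edge -> no flip
Dir E: opp run (1,1) capped by B -> flip
Dir SW: edge -> no flip
Dir S: first cell '.' (not opp) -> no flip
Dir SE: first cell '.' (not opp) -> no flip
All flips: (1,1)

Answer: ......
BBB...
..WB..
..BW..
...BW.
......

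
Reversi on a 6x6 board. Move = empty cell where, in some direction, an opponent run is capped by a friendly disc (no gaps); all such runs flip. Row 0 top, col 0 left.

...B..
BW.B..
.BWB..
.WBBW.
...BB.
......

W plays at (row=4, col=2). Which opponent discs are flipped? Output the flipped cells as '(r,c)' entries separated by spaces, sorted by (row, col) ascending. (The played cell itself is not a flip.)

Answer: (3,2)

Derivation:
Dir NW: first cell 'W' (not opp) -> no flip
Dir N: opp run (3,2) capped by W -> flip
Dir NE: opp run (3,3), next='.' -> no flip
Dir W: first cell '.' (not opp) -> no flip
Dir E: opp run (4,3) (4,4), next='.' -> no flip
Dir SW: first cell '.' (not opp) -> no flip
Dir S: first cell '.' (not opp) -> no flip
Dir SE: first cell '.' (not opp) -> no flip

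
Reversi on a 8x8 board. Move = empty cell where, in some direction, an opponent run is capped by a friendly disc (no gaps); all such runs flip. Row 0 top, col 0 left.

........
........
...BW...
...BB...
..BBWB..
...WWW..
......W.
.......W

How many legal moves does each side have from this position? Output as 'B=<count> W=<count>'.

Answer: B=6 W=9

Derivation:
-- B to move --
(1,3): no bracket -> illegal
(1,4): flips 1 -> legal
(1,5): flips 1 -> legal
(2,5): flips 1 -> legal
(3,5): no bracket -> illegal
(4,6): no bracket -> illegal
(5,2): no bracket -> illegal
(5,6): no bracket -> illegal
(5,7): no bracket -> illegal
(6,2): no bracket -> illegal
(6,3): flips 2 -> legal
(6,4): flips 3 -> legal
(6,5): flips 2 -> legal
(6,7): no bracket -> illegal
(7,5): no bracket -> illegal
(7,6): no bracket -> illegal
B mobility = 6
-- W to move --
(1,2): no bracket -> illegal
(1,3): flips 3 -> legal
(1,4): no bracket -> illegal
(2,2): flips 2 -> legal
(2,5): no bracket -> illegal
(3,1): flips 1 -> legal
(3,2): flips 1 -> legal
(3,5): flips 1 -> legal
(3,6): flips 1 -> legal
(4,1): flips 2 -> legal
(4,6): flips 1 -> legal
(5,1): flips 2 -> legal
(5,2): no bracket -> illegal
(5,6): no bracket -> illegal
W mobility = 9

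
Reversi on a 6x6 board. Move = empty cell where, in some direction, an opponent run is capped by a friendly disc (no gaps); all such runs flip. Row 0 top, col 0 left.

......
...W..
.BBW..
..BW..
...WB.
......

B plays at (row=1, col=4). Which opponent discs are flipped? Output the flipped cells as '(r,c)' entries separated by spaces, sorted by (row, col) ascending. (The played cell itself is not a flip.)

Answer: (2,3)

Derivation:
Dir NW: first cell '.' (not opp) -> no flip
Dir N: first cell '.' (not opp) -> no flip
Dir NE: first cell '.' (not opp) -> no flip
Dir W: opp run (1,3), next='.' -> no flip
Dir E: first cell '.' (not opp) -> no flip
Dir SW: opp run (2,3) capped by B -> flip
Dir S: first cell '.' (not opp) -> no flip
Dir SE: first cell '.' (not opp) -> no flip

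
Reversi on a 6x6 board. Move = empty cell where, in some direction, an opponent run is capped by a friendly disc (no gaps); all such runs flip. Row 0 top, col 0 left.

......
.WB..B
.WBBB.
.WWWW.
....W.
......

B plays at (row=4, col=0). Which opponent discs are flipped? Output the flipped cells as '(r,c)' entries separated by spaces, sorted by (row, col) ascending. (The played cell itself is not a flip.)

Dir NW: edge -> no flip
Dir N: first cell '.' (not opp) -> no flip
Dir NE: opp run (3,1) capped by B -> flip
Dir W: edge -> no flip
Dir E: first cell '.' (not opp) -> no flip
Dir SW: edge -> no flip
Dir S: first cell '.' (not opp) -> no flip
Dir SE: first cell '.' (not opp) -> no flip

Answer: (3,1)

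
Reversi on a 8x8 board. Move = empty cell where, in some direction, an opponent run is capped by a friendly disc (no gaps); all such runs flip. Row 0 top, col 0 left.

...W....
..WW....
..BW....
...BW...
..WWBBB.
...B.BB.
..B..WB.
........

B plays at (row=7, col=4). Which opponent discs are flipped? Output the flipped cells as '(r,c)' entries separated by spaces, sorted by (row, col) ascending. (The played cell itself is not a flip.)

Dir NW: first cell '.' (not opp) -> no flip
Dir N: first cell '.' (not opp) -> no flip
Dir NE: opp run (6,5) capped by B -> flip
Dir W: first cell '.' (not opp) -> no flip
Dir E: first cell '.' (not opp) -> no flip
Dir SW: edge -> no flip
Dir S: edge -> no flip
Dir SE: edge -> no flip

Answer: (6,5)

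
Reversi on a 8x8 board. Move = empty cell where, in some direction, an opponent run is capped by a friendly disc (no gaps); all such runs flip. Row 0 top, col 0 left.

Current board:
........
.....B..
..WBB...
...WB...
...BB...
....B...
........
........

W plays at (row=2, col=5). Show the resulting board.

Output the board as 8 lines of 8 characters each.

Place W at (2,5); scan 8 dirs for brackets.
Dir NW: first cell '.' (not opp) -> no flip
Dir N: opp run (1,5), next='.' -> no flip
Dir NE: first cell '.' (not opp) -> no flip
Dir W: opp run (2,4) (2,3) capped by W -> flip
Dir E: first cell '.' (not opp) -> no flip
Dir SW: opp run (3,4) (4,3), next='.' -> no flip
Dir S: first cell '.' (not opp) -> no flip
Dir SE: first cell '.' (not opp) -> no flip
All flips: (2,3) (2,4)

Answer: ........
.....B..
..WWWW..
...WB...
...BB...
....B...
........
........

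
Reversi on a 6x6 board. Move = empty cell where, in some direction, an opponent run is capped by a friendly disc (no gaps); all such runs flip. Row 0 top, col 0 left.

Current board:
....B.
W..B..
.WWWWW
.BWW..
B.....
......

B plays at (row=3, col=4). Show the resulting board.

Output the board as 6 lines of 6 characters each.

Answer: ....B.
W..B..
.WWWWW
.BBBB.
B.....
......

Derivation:
Place B at (3,4); scan 8 dirs for brackets.
Dir NW: opp run (2,3), next='.' -> no flip
Dir N: opp run (2,4), next='.' -> no flip
Dir NE: opp run (2,5), next=edge -> no flip
Dir W: opp run (3,3) (3,2) capped by B -> flip
Dir E: first cell '.' (not opp) -> no flip
Dir SW: first cell '.' (not opp) -> no flip
Dir S: first cell '.' (not opp) -> no flip
Dir SE: first cell '.' (not opp) -> no flip
All flips: (3,2) (3,3)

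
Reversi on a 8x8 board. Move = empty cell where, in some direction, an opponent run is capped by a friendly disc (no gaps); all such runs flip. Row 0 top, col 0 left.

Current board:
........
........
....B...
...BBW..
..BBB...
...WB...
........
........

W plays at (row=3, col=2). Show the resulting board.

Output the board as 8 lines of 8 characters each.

Place W at (3,2); scan 8 dirs for brackets.
Dir NW: first cell '.' (not opp) -> no flip
Dir N: first cell '.' (not opp) -> no flip
Dir NE: first cell '.' (not opp) -> no flip
Dir W: first cell '.' (not opp) -> no flip
Dir E: opp run (3,3) (3,4) capped by W -> flip
Dir SW: first cell '.' (not opp) -> no flip
Dir S: opp run (4,2), next='.' -> no flip
Dir SE: opp run (4,3) (5,4), next='.' -> no flip
All flips: (3,3) (3,4)

Answer: ........
........
....B...
..WWWW..
..BBB...
...WB...
........
........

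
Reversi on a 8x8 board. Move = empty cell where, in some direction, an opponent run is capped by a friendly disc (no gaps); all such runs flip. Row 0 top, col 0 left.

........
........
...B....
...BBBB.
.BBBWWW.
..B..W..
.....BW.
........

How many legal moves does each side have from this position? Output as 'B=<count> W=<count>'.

Answer: B=7 W=9

Derivation:
-- B to move --
(3,7): no bracket -> illegal
(4,7): flips 3 -> legal
(5,3): flips 1 -> legal
(5,4): flips 2 -> legal
(5,6): flips 2 -> legal
(5,7): flips 1 -> legal
(6,4): no bracket -> illegal
(6,7): flips 1 -> legal
(7,5): no bracket -> illegal
(7,6): no bracket -> illegal
(7,7): flips 3 -> legal
B mobility = 7
-- W to move --
(1,2): flips 2 -> legal
(1,3): no bracket -> illegal
(1,4): no bracket -> illegal
(2,2): flips 1 -> legal
(2,4): flips 2 -> legal
(2,5): flips 1 -> legal
(2,6): flips 2 -> legal
(2,7): flips 1 -> legal
(3,0): no bracket -> illegal
(3,1): no bracket -> illegal
(3,2): no bracket -> illegal
(3,7): no bracket -> illegal
(4,0): flips 3 -> legal
(4,7): no bracket -> illegal
(5,0): no bracket -> illegal
(5,1): no bracket -> illegal
(5,3): no bracket -> illegal
(5,4): no bracket -> illegal
(5,6): no bracket -> illegal
(6,1): no bracket -> illegal
(6,2): no bracket -> illegal
(6,3): no bracket -> illegal
(6,4): flips 1 -> legal
(7,4): no bracket -> illegal
(7,5): flips 1 -> legal
(7,6): no bracket -> illegal
W mobility = 9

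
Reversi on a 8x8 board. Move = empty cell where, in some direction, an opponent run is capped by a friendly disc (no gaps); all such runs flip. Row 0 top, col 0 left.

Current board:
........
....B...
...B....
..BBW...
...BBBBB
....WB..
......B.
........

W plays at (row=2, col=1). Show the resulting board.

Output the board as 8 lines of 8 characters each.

Answer: ........
....B...
.W.B....
..WBW...
...WBBBB
....WB..
......B.
........

Derivation:
Place W at (2,1); scan 8 dirs for brackets.
Dir NW: first cell '.' (not opp) -> no flip
Dir N: first cell '.' (not opp) -> no flip
Dir NE: first cell '.' (not opp) -> no flip
Dir W: first cell '.' (not opp) -> no flip
Dir E: first cell '.' (not opp) -> no flip
Dir SW: first cell '.' (not opp) -> no flip
Dir S: first cell '.' (not opp) -> no flip
Dir SE: opp run (3,2) (4,3) capped by W -> flip
All flips: (3,2) (4,3)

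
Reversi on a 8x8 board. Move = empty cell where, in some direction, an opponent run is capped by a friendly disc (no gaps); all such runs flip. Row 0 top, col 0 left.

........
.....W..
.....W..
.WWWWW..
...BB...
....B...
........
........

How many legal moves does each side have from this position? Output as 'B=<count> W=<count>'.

Answer: B=6 W=5

Derivation:
-- B to move --
(0,4): no bracket -> illegal
(0,5): no bracket -> illegal
(0,6): no bracket -> illegal
(1,4): no bracket -> illegal
(1,6): flips 2 -> legal
(2,0): no bracket -> illegal
(2,1): flips 1 -> legal
(2,2): flips 1 -> legal
(2,3): flips 1 -> legal
(2,4): flips 1 -> legal
(2,6): flips 1 -> legal
(3,0): no bracket -> illegal
(3,6): no bracket -> illegal
(4,0): no bracket -> illegal
(4,1): no bracket -> illegal
(4,2): no bracket -> illegal
(4,5): no bracket -> illegal
(4,6): no bracket -> illegal
B mobility = 6
-- W to move --
(4,2): no bracket -> illegal
(4,5): no bracket -> illegal
(5,2): flips 1 -> legal
(5,3): flips 2 -> legal
(5,5): flips 1 -> legal
(6,3): no bracket -> illegal
(6,4): flips 2 -> legal
(6,5): flips 2 -> legal
W mobility = 5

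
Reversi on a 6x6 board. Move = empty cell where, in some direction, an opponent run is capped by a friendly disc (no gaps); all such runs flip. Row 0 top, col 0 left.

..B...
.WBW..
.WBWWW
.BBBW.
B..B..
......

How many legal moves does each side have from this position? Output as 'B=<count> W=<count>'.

-- B to move --
(0,0): flips 1 -> legal
(0,1): flips 2 -> legal
(0,3): flips 2 -> legal
(0,4): flips 1 -> legal
(1,0): flips 2 -> legal
(1,4): flips 2 -> legal
(1,5): flips 1 -> legal
(2,0): flips 2 -> legal
(3,0): flips 1 -> legal
(3,5): flips 3 -> legal
(4,4): no bracket -> illegal
(4,5): flips 2 -> legal
B mobility = 11
-- W to move --
(0,1): flips 1 -> legal
(0,3): flips 1 -> legal
(2,0): no bracket -> illegal
(3,0): flips 3 -> legal
(4,1): flips 2 -> legal
(4,2): flips 1 -> legal
(4,4): flips 2 -> legal
(5,0): no bracket -> illegal
(5,1): no bracket -> illegal
(5,2): flips 1 -> legal
(5,3): flips 2 -> legal
(5,4): flips 2 -> legal
W mobility = 9

Answer: B=11 W=9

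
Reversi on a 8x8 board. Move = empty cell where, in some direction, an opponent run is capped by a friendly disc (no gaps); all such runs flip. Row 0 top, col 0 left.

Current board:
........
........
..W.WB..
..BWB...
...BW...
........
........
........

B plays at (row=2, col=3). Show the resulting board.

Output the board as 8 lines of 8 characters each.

Answer: ........
........
..WBBB..
..BBB...
...BW...
........
........
........

Derivation:
Place B at (2,3); scan 8 dirs for brackets.
Dir NW: first cell '.' (not opp) -> no flip
Dir N: first cell '.' (not opp) -> no flip
Dir NE: first cell '.' (not opp) -> no flip
Dir W: opp run (2,2), next='.' -> no flip
Dir E: opp run (2,4) capped by B -> flip
Dir SW: first cell 'B' (not opp) -> no flip
Dir S: opp run (3,3) capped by B -> flip
Dir SE: first cell 'B' (not opp) -> no flip
All flips: (2,4) (3,3)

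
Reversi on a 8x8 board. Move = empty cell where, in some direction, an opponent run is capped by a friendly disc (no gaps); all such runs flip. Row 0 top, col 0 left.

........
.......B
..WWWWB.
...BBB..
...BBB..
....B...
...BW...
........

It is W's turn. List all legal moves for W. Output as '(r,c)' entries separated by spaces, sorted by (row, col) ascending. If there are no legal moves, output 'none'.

(0,6): no bracket -> illegal
(0,7): no bracket -> illegal
(1,5): no bracket -> illegal
(1,6): no bracket -> illegal
(2,7): flips 1 -> legal
(3,2): no bracket -> illegal
(3,6): no bracket -> illegal
(3,7): no bracket -> illegal
(4,2): flips 1 -> legal
(4,6): flips 1 -> legal
(5,2): flips 2 -> legal
(5,3): flips 2 -> legal
(5,5): flips 4 -> legal
(5,6): flips 2 -> legal
(6,2): flips 1 -> legal
(6,5): no bracket -> illegal
(7,2): no bracket -> illegal
(7,3): no bracket -> illegal
(7,4): no bracket -> illegal

Answer: (2,7) (4,2) (4,6) (5,2) (5,3) (5,5) (5,6) (6,2)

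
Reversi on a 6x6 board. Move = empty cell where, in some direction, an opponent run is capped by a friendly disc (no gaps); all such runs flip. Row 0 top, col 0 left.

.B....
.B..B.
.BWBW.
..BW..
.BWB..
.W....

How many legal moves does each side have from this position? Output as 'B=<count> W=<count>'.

-- B to move --
(1,2): flips 1 -> legal
(1,3): no bracket -> illegal
(1,5): no bracket -> illegal
(2,5): flips 1 -> legal
(3,1): no bracket -> illegal
(3,4): flips 2 -> legal
(3,5): no bracket -> illegal
(4,0): no bracket -> illegal
(4,4): flips 2 -> legal
(5,0): no bracket -> illegal
(5,2): flips 1 -> legal
(5,3): no bracket -> illegal
B mobility = 5
-- W to move --
(0,0): flips 1 -> legal
(0,2): no bracket -> illegal
(0,3): no bracket -> illegal
(0,4): flips 1 -> legal
(0,5): no bracket -> illegal
(1,0): no bracket -> illegal
(1,2): no bracket -> illegal
(1,3): flips 1 -> legal
(1,5): no bracket -> illegal
(2,0): flips 1 -> legal
(2,5): no bracket -> illegal
(3,0): no bracket -> illegal
(3,1): flips 2 -> legal
(3,4): no bracket -> illegal
(4,0): flips 1 -> legal
(4,4): flips 1 -> legal
(5,0): no bracket -> illegal
(5,2): no bracket -> illegal
(5,3): flips 1 -> legal
(5,4): no bracket -> illegal
W mobility = 8

Answer: B=5 W=8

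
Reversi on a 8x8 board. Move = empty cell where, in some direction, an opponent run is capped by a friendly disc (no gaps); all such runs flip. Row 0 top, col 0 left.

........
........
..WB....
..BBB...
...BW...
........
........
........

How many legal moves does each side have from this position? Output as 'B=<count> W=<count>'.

-- B to move --
(1,1): flips 1 -> legal
(1,2): flips 1 -> legal
(1,3): no bracket -> illegal
(2,1): flips 1 -> legal
(3,1): no bracket -> illegal
(3,5): no bracket -> illegal
(4,5): flips 1 -> legal
(5,3): no bracket -> illegal
(5,4): flips 1 -> legal
(5,5): flips 1 -> legal
B mobility = 6
-- W to move --
(1,2): no bracket -> illegal
(1,3): no bracket -> illegal
(1,4): no bracket -> illegal
(2,1): no bracket -> illegal
(2,4): flips 2 -> legal
(2,5): no bracket -> illegal
(3,1): no bracket -> illegal
(3,5): no bracket -> illegal
(4,1): no bracket -> illegal
(4,2): flips 2 -> legal
(4,5): no bracket -> illegal
(5,2): no bracket -> illegal
(5,3): no bracket -> illegal
(5,4): no bracket -> illegal
W mobility = 2

Answer: B=6 W=2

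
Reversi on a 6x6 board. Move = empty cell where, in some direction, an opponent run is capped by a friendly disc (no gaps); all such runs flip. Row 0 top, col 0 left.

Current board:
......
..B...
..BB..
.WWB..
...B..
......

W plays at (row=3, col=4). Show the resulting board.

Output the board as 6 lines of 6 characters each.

Place W at (3,4); scan 8 dirs for brackets.
Dir NW: opp run (2,3) (1,2), next='.' -> no flip
Dir N: first cell '.' (not opp) -> no flip
Dir NE: first cell '.' (not opp) -> no flip
Dir W: opp run (3,3) capped by W -> flip
Dir E: first cell '.' (not opp) -> no flip
Dir SW: opp run (4,3), next='.' -> no flip
Dir S: first cell '.' (not opp) -> no flip
Dir SE: first cell '.' (not opp) -> no flip
All flips: (3,3)

Answer: ......
..B...
..BB..
.WWWW.
...B..
......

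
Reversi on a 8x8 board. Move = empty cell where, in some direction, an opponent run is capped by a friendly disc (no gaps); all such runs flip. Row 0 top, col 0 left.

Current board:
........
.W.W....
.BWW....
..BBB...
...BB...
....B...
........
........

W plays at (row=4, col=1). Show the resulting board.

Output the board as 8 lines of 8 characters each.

Place W at (4,1); scan 8 dirs for brackets.
Dir NW: first cell '.' (not opp) -> no flip
Dir N: first cell '.' (not opp) -> no flip
Dir NE: opp run (3,2) capped by W -> flip
Dir W: first cell '.' (not opp) -> no flip
Dir E: first cell '.' (not opp) -> no flip
Dir SW: first cell '.' (not opp) -> no flip
Dir S: first cell '.' (not opp) -> no flip
Dir SE: first cell '.' (not opp) -> no flip
All flips: (3,2)

Answer: ........
.W.W....
.BWW....
..WBB...
.W.BB...
....B...
........
........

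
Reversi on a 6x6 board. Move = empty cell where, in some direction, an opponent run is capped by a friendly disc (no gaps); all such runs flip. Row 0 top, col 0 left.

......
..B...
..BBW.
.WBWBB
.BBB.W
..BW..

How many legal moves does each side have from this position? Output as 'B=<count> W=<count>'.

Answer: B=11 W=7

Derivation:
-- B to move --
(1,3): flips 1 -> legal
(1,4): flips 1 -> legal
(1,5): flips 2 -> legal
(2,0): flips 1 -> legal
(2,1): flips 1 -> legal
(2,5): flips 1 -> legal
(3,0): flips 1 -> legal
(4,0): flips 1 -> legal
(4,4): flips 1 -> legal
(5,4): flips 1 -> legal
(5,5): flips 1 -> legal
B mobility = 11
-- W to move --
(0,1): flips 3 -> legal
(0,2): no bracket -> illegal
(0,3): no bracket -> illegal
(1,1): flips 1 -> legal
(1,3): flips 2 -> legal
(1,4): no bracket -> illegal
(2,1): flips 2 -> legal
(2,5): flips 1 -> legal
(3,0): no bracket -> illegal
(4,0): no bracket -> illegal
(4,4): flips 1 -> legal
(5,0): no bracket -> illegal
(5,1): flips 3 -> legal
(5,4): no bracket -> illegal
W mobility = 7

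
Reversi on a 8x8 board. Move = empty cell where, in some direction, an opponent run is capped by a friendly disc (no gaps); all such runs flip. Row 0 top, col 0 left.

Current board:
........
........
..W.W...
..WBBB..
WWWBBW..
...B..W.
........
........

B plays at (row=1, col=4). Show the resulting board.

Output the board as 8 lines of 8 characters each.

Answer: ........
....B...
..W.B...
..WBBB..
WWWBBW..
...B..W.
........
........

Derivation:
Place B at (1,4); scan 8 dirs for brackets.
Dir NW: first cell '.' (not opp) -> no flip
Dir N: first cell '.' (not opp) -> no flip
Dir NE: first cell '.' (not opp) -> no flip
Dir W: first cell '.' (not opp) -> no flip
Dir E: first cell '.' (not opp) -> no flip
Dir SW: first cell '.' (not opp) -> no flip
Dir S: opp run (2,4) capped by B -> flip
Dir SE: first cell '.' (not opp) -> no flip
All flips: (2,4)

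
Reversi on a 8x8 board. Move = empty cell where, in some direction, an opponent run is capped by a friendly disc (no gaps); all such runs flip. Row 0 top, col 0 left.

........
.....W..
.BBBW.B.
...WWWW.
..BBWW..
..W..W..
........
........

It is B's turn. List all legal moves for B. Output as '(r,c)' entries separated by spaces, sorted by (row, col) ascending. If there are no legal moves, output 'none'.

(0,4): flips 1 -> legal
(0,5): no bracket -> illegal
(0,6): flips 3 -> legal
(1,3): no bracket -> illegal
(1,4): no bracket -> illegal
(1,6): no bracket -> illegal
(2,5): flips 2 -> legal
(2,7): no bracket -> illegal
(3,2): no bracket -> illegal
(3,7): no bracket -> illegal
(4,1): no bracket -> illegal
(4,6): flips 3 -> legal
(4,7): no bracket -> illegal
(5,1): no bracket -> illegal
(5,3): flips 2 -> legal
(5,4): no bracket -> illegal
(5,6): flips 2 -> legal
(6,1): flips 1 -> legal
(6,2): flips 1 -> legal
(6,3): no bracket -> illegal
(6,4): no bracket -> illegal
(6,5): no bracket -> illegal
(6,6): flips 3 -> legal

Answer: (0,4) (0,6) (2,5) (4,6) (5,3) (5,6) (6,1) (6,2) (6,6)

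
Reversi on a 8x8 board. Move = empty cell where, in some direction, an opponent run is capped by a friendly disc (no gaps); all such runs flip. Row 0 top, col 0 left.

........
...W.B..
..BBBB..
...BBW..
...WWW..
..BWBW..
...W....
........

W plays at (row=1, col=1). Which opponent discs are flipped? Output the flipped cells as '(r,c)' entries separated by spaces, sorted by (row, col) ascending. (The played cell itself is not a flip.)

Answer: (2,2) (3,3)

Derivation:
Dir NW: first cell '.' (not opp) -> no flip
Dir N: first cell '.' (not opp) -> no flip
Dir NE: first cell '.' (not opp) -> no flip
Dir W: first cell '.' (not opp) -> no flip
Dir E: first cell '.' (not opp) -> no flip
Dir SW: first cell '.' (not opp) -> no flip
Dir S: first cell '.' (not opp) -> no flip
Dir SE: opp run (2,2) (3,3) capped by W -> flip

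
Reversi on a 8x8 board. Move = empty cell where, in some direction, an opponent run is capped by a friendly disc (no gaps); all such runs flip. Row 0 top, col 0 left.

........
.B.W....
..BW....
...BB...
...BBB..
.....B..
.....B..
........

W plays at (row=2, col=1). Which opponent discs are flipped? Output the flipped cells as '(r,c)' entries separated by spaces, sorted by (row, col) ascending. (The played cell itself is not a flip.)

Dir NW: first cell '.' (not opp) -> no flip
Dir N: opp run (1,1), next='.' -> no flip
Dir NE: first cell '.' (not opp) -> no flip
Dir W: first cell '.' (not opp) -> no flip
Dir E: opp run (2,2) capped by W -> flip
Dir SW: first cell '.' (not opp) -> no flip
Dir S: first cell '.' (not opp) -> no flip
Dir SE: first cell '.' (not opp) -> no flip

Answer: (2,2)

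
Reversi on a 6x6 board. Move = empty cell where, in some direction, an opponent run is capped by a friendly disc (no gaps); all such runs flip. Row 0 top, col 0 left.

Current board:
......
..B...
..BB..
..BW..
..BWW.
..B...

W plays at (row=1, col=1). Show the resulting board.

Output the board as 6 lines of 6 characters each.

Place W at (1,1); scan 8 dirs for brackets.
Dir NW: first cell '.' (not opp) -> no flip
Dir N: first cell '.' (not opp) -> no flip
Dir NE: first cell '.' (not opp) -> no flip
Dir W: first cell '.' (not opp) -> no flip
Dir E: opp run (1,2), next='.' -> no flip
Dir SW: first cell '.' (not opp) -> no flip
Dir S: first cell '.' (not opp) -> no flip
Dir SE: opp run (2,2) capped by W -> flip
All flips: (2,2)

Answer: ......
.WB...
..WB..
..BW..
..BWW.
..B...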